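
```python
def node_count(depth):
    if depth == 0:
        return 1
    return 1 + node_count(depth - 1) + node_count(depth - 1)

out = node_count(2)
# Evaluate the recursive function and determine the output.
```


node_count(2)
= 1 + node_count(1) + node_count(1)
= 1 + 2 * node_count(1)
node_count(k) = 2^(k+1) - 1
node_count(0) = 1
node_count(1) = 3
node_count(2) = 7
node_count(2) = 2^3 - 1 = 7


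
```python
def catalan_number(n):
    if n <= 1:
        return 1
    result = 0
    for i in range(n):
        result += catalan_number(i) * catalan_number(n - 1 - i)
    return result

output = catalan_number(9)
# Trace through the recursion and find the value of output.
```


catalan_number(9)
= sum of catalan_number(i) * catalan_number(9-1-i) for i in 0..8
First compute sub-values bottom-up:
  catalan_number(0) = 1, catalan_number(1) = 1
  catalan_number(2) = 1*1 + 1*1 = 2
  catalan_number(3) = 1*2 + 1*1 + 2*1 = 5
  catalan_number(4) = 1*5 + 1*2 + 2*1 + 5*1 = 14
  catalan_number(5) = 1*14 + 1*5 + 2*2 + 5*1 + 14*1 = 42
  catalan_number(6) = 1*42 + 1*14 + 2*5 + 5*2 + 14*1 + 42*1 = 132
  catalan_number(7) = 1*132 + 1*42 + 2*14 + 5*5 + 14*2 + 42*1 + 132*1 = 429
  catalan_number(8) = 1*429 + 1*132 + 2*42 + 5*14 + 14*5 + 42*2 + 132*1 + 429*1 = 1430
Now catalan_number(9):
  catalan_number(0)*catalan_number(8) = 1*1430 = 1430
  catalan_number(1)*catalan_number(7) = 1*429 = 429
  catalan_number(2)*catalan_number(6) = 2*132 = 264
  catalan_number(3)*catalan_number(5) = 5*42 = 210
  catalan_number(4)*catalan_number(4) = 14*14 = 196
  catalan_number(5)*catalan_number(3) = 42*5 = 210
  catalan_number(6)*catalan_number(2) = 132*2 = 264
  catalan_number(7)*catalan_number(1) = 429*1 = 429
  catalan_number(8)*catalan_number(0) = 1430*1 = 1430
= 1430 + 429 + 264 + 210 + 196 + 210 + 264 + 429 + 1430
= 4862


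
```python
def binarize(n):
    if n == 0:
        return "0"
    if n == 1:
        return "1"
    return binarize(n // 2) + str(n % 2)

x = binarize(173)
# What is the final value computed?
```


binarize(173)
= binarize(86) + "1"
= binarize(43) + "0" + "1"
= binarize(21) + "1" + "0" + "1"
= binarize(10) + "1" + "1" + "0" + "1"
= binarize(5) + "0" + "1" + "1" + "0" + "1"
= binarize(2) + "1" + "0" + "1" + "1" + "0" + "1"
= binarize(1) + "0" + "1" + "0" + "1" + "1" + "0" + "1"
= "1" + "0" + "1" + "0" + "1" + "1" + "0" + "1"
= "10101101"


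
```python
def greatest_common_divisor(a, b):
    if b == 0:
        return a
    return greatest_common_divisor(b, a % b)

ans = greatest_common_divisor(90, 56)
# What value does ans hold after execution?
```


greatest_common_divisor(90, 56)
= greatest_common_divisor(56, 90 % 56) = greatest_common_divisor(56, 34)
= greatest_common_divisor(34, 56 % 34) = greatest_common_divisor(34, 22)
= greatest_common_divisor(22, 34 % 22) = greatest_common_divisor(22, 12)
= greatest_common_divisor(12, 22 % 12) = greatest_common_divisor(12, 10)
= greatest_common_divisor(10, 12 % 10) = greatest_common_divisor(10, 2)
= greatest_common_divisor(2, 10 % 2) = greatest_common_divisor(2, 0)
b == 0, return a = 2


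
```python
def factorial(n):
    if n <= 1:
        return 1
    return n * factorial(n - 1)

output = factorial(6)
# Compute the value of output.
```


factorial(6)
= 6 * factorial(5)
= 6 * 5 * factorial(4)
= 6 * 5 * 4 * factorial(3)
= 6 * 5 * 4 * 3 * factorial(2)
= 6 * 5 * 4 * 3 * 2 * factorial(1)
= 6 * 5 * 4 * 3 * 2 * 1
= 720


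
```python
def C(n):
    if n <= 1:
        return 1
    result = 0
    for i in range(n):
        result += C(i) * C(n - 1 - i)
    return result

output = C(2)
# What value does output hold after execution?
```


C(2)
= sum of C(i) * C(2-1-i) for i in 0..1
  C(0)*C(1) = 1*1 = 1
  C(1)*C(0) = 1*1 = 1
= 1 + 1
= 2


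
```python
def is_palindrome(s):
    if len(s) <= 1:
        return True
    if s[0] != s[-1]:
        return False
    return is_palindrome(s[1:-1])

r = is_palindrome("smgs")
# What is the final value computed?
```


is_palindrome("smgs")
"smgs": s[0]='s' == s[-1]='s' -> is_palindrome("mg")
"mg": s[0]='m' != s[-1]='g' -> False
= False


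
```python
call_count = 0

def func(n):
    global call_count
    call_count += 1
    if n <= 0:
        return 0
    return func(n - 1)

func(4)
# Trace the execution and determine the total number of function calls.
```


func(4) calls func(3) calls ... calls func(0)
Total calls: 4 + 1 (for base case) = 5


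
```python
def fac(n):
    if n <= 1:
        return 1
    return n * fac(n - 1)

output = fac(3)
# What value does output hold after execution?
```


fac(3)
= 3 * fac(2)
= 3 * 2 * fac(1)
= 3 * 2 * 1
= 6


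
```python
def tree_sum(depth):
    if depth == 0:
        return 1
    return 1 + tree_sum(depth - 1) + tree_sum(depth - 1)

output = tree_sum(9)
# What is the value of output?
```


tree_sum(9)
= 1 + tree_sum(8) + tree_sum(8)
= 1 + 2 * tree_sum(8)
tree_sum(k) = 2^(k+1) - 1
tree_sum(0) = 1
tree_sum(1) = 3
tree_sum(2) = 7
tree_sum(3) = 15
tree_sum(4) = 31
tree_sum(9) = 2^10 - 1 = 1023


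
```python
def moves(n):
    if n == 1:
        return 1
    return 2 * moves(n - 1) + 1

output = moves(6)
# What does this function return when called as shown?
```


moves(6)
= 2 * moves(5) + 1
= 2 * (2 * moves(4) + 1) + 1
= 2 * (2 * (2 * moves(3) + 1) + 1) + 1
= 2 * (2 * (2 * (2 * moves(2) + 1) + 1) + 1) + 1
= 2 * (2 * (2 * (2 * (2 * moves(1) + 1) + 1) + 1) + 1) + 1
Now compute bottom-up:
moves(1) = 1
moves(2) = 2 * 1 + 1 = 3
moves(3) = 2 * 3 + 1 = 7
moves(4) = 2 * 7 + 1 = 15
moves(5) = 2 * 15 + 1 = 31
moves(6) = 2 * 31 + 1 = 63
= 63


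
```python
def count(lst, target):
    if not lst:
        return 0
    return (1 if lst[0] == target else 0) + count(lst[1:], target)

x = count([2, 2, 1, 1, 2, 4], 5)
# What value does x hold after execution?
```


count([2, 2, 1, 1, 2, 4], 5)
lst[0]=2 != 5: 0 + count([2, 1, 1, 2, 4], 5)
lst[0]=2 != 5: 0 + count([1, 1, 2, 4], 5)
lst[0]=1 != 5: 0 + count([1, 2, 4], 5)
lst[0]=1 != 5: 0 + count([2, 4], 5)
lst[0]=2 != 5: 0 + count([4], 5)
lst[0]=4 != 5: 0 + count([], 5)
= 0


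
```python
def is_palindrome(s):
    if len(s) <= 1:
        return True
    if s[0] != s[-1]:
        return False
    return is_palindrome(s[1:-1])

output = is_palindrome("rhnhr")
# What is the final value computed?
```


is_palindrome("rhnhr")
"rhnhr": s[0]='r' == s[-1]='r' -> is_palindrome("hnh")
"hnh": s[0]='h' == s[-1]='h' -> is_palindrome("n")
"n": len <= 1 -> True
= True


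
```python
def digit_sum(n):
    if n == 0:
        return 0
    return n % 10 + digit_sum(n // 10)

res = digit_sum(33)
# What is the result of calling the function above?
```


digit_sum(33)
= 3 + digit_sum(3)
= 3 + 3 + digit_sum(0)
= 3 + 3 + 0
= 6


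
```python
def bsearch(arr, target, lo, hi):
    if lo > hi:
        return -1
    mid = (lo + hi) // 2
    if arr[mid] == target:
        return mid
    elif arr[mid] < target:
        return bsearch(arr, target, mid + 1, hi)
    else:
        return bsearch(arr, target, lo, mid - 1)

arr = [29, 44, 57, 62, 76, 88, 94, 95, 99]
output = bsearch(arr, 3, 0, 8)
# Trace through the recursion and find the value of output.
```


bsearch(arr, 3, 0, 8)
lo=0, hi=8, mid=4, arr[mid]=76
76 > 3, search left half
lo=0, hi=3, mid=1, arr[mid]=44
44 > 3, search left half
lo=0, hi=0, mid=0, arr[mid]=29
29 > 3, search left half
lo > hi, target not found, return -1
= -1


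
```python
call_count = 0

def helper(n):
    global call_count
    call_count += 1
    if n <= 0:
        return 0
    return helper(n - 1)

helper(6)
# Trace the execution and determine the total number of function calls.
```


helper(6) calls helper(5) calls ... calls helper(0)
Total calls: 6 + 1 (for base case) = 7


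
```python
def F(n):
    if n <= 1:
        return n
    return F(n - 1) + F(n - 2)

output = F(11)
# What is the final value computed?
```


F(11)
= F(10) + F(9)
= (F(9) + F(8)) + F(9)
Computing bottom-up: F(0)=0, F(1)=1, F(2)=1, F(3)=2, F(4)=3, F(5)=5, F(6)=8, F(7)=13, F(8)=21, F(9)=34, F(10)=55, F(11)=89
= 89


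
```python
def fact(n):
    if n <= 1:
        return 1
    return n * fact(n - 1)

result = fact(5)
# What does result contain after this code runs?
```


fact(5)
= 5 * fact(4)
= 5 * 4 * fact(3)
= 5 * 4 * 3 * fact(2)
= 5 * 4 * 3 * 2 * fact(1)
= 5 * 4 * 3 * 2 * 1
= 120


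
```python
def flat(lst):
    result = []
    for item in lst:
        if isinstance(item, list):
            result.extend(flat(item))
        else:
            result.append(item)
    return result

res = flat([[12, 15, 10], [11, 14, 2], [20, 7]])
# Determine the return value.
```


flat([[12, 15, 10], [11, 14, 2], [20, 7]])
Processing each element:
  [12, 15, 10] is a list -> flat recursively -> [12, 15, 10]
  [11, 14, 2] is a list -> flat recursively -> [11, 14, 2]
  [20, 7] is a list -> flat recursively -> [20, 7]
= [12, 15, 10, 11, 14, 2, 20, 7]


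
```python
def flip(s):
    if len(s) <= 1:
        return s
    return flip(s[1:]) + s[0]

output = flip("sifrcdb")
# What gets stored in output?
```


flip("sifrcdb")
= flip("ifrcdb") + "s"
= flip("frcdb") + "i" + "s"
= flip("rcdb") + "f" + "i" + "s"
= flip("cdb") + "r" + "f" + "i" + "s"
= flip("db") + "c" + "r" + "f" + "i" + "s"
= flip("b") + "d" + "c" + "r" + "f" + "i" + "s"
= "b" + "d" + "c" + "r" + "f" + "i" + "s"
= "bdcrfis"


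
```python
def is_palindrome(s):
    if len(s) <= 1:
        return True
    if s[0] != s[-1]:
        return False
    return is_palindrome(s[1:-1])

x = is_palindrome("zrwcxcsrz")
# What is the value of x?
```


is_palindrome("zrwcxcsrz")
"zrwcxcsrz": s[0]='z' == s[-1]='z' -> is_palindrome("rwcxcsr")
"rwcxcsr": s[0]='r' == s[-1]='r' -> is_palindrome("wcxcs")
"wcxcs": s[0]='w' != s[-1]='s' -> False
= False


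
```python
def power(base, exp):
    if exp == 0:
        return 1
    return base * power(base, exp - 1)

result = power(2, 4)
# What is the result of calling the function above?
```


power(2, 4)
= 2 * power(2, 3)
= 2 * 2 * power(2, 2)
= 2 * 2 * 2 * power(2, 1)
= 2 * 2 * 2 * 2 * power(2, 0)
= 2 * 2 * 2 * 2 * 1
= 16


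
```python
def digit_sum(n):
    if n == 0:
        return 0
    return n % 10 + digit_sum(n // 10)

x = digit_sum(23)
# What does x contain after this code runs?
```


digit_sum(23)
= 3 + digit_sum(2)
= 3 + 2 + digit_sum(0)
= 3 + 2 + 0
= 5


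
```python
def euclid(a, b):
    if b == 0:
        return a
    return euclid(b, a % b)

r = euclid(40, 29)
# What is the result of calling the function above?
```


euclid(40, 29)
= euclid(29, 40 % 29) = euclid(29, 11)
= euclid(11, 29 % 11) = euclid(11, 7)
= euclid(7, 11 % 7) = euclid(7, 4)
= euclid(4, 7 % 4) = euclid(4, 3)
= euclid(3, 4 % 3) = euclid(3, 1)
= euclid(1, 3 % 1) = euclid(1, 0)
b == 0, return a = 1


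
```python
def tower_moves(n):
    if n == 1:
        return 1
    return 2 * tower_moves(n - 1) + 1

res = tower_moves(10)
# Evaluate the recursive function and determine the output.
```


tower_moves(10)
= 2 * tower_moves(9) + 1
= 2 * (2 * tower_moves(8) + 1) + 1
= 2 * (2 * (2 * tower_moves(7) + 1) + 1) + 1
= 2 * (2 * (2 * (2 * tower_moves(6) + 1) + 1) + 1) + 1
= 2 * (2 * (2 * (2 * (2 * tower_moves(5) + 1) + 1) + 1) + 1) + 1
= 2 * (2 * (2 * (2 * (2 * (2 * tower_moves(4) + 1) + 1) + 1) + 1) + 1) + 1
= 2 * (2 * (2 * (2 * (2 * (2 * (2 * tower_moves(3) + 1) + 1) + 1) + 1) + 1) + 1) + 1
= 2 * (2 * (2 * (2 * (2 * (2 * (2 * (2 * tower_moves(2) + 1) + 1) + 1) + 1) + 1) + 1) + 1) + 1
= 2 * (2 * (2 * (2 * (2 * (2 * (2 * (2 * (2 * tower_moves(1) + 1) + 1) + 1) + 1) + 1) + 1) + 1) + 1) + 1
Now compute bottom-up:
tower_moves(1) = 1
tower_moves(2) = 2 * 1 + 1 = 3
tower_moves(3) = 2 * 3 + 1 = 7
tower_moves(4) = 2 * 7 + 1 = 15
tower_moves(5) = 2 * 15 + 1 = 31
tower_moves(6) = 2 * 31 + 1 = 63
tower_moves(7) = 2 * 63 + 1 = 127
tower_moves(8) = 2 * 127 + 1 = 255
tower_moves(9) = 2 * 255 + 1 = 511
tower_moves(10) = 2 * 511 + 1 = 1023
= 1023


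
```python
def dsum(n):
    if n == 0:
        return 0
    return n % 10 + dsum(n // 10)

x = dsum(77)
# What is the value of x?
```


dsum(77)
= 7 + dsum(7)
= 7 + 7 + dsum(0)
= 7 + 7 + 0
= 14


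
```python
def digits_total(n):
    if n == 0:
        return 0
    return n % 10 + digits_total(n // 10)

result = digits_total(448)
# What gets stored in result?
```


digits_total(448)
= 8 + digits_total(44)
= 8 + 4 + digits_total(4)
= 8 + 4 + 4 + digits_total(0)
= 8 + 4 + 4 + 0
= 16


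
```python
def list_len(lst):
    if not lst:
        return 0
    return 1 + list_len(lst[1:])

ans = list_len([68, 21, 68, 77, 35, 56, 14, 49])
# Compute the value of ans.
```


list_len([68, 21, 68, 77, 35, 56, 14, 49])
= 1 + list_len([21, 68, 77, 35, 56, 14, 49])
= 1 + 1 + list_len([68, 77, 35, 56, 14, 49])
= 1 + 1 + 1 + list_len([77, 35, 56, 14, 49])
= 1 + 1 + 1 + 1 + list_len([35, 56, 14, 49])
= 1 + 1 + 1 + 1 + 1 + list_len([56, 14, 49])
= 1 + 1 + 1 + 1 + 1 + 1 + list_len([14, 49])
= 1 + 1 + 1 + 1 + 1 + 1 + 1 + list_len([49])
= 1 + 1 + 1 + 1 + 1 + 1 + 1 + 1 + list_len([])
= 1 + 1 + 1 + 1 + 1 + 1 + 1 + 1 + 0
= 8


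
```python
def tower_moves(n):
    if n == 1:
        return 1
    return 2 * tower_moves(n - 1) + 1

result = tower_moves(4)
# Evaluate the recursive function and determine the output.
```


tower_moves(4)
= 2 * tower_moves(3) + 1
= 2 * (2 * tower_moves(2) + 1) + 1
= 2 * (2 * (2 * tower_moves(1) + 1) + 1) + 1
Now compute bottom-up:
tower_moves(1) = 1
tower_moves(2) = 2 * 1 + 1 = 3
tower_moves(3) = 2 * 3 + 1 = 7
tower_moves(4) = 2 * 7 + 1 = 15
= 15


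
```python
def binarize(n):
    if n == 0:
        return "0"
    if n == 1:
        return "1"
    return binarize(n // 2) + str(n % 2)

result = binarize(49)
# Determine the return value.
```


binarize(49)
= binarize(24) + "1"
= binarize(12) + "0" + "1"
= binarize(6) + "0" + "0" + "1"
= binarize(3) + "0" + "0" + "0" + "1"
= binarize(1) + "1" + "0" + "0" + "0" + "1"
= "1" + "1" + "0" + "0" + "0" + "1"
= "110001"


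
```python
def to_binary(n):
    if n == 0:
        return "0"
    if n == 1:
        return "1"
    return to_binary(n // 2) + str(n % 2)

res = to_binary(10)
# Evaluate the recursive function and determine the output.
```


to_binary(10)
= to_binary(5) + "0"
= to_binary(2) + "1" + "0"
= to_binary(1) + "0" + "1" + "0"
= "1" + "0" + "1" + "0"
= "1010"


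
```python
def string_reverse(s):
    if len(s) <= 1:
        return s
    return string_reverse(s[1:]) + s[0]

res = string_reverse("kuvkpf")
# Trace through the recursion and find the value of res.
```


string_reverse("kuvkpf")
= string_reverse("uvkpf") + "k"
= string_reverse("vkpf") + "u" + "k"
= string_reverse("kpf") + "v" + "u" + "k"
= string_reverse("pf") + "k" + "v" + "u" + "k"
= string_reverse("f") + "p" + "k" + "v" + "u" + "k"
= "f" + "p" + "k" + "v" + "u" + "k"
= "fpkvuk"


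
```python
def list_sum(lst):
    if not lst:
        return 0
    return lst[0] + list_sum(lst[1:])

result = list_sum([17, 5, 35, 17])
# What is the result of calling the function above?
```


list_sum([17, 5, 35, 17])
= 17 + list_sum([5, 35, 17])
= 17 + 5 + list_sum([35, 17])
= 17 + 5 + 35 + list_sum([17])
= 17 + 5 + 35 + 17 + list_sum([])
= 17 + 5 + 35 + 17 + 0
= 74


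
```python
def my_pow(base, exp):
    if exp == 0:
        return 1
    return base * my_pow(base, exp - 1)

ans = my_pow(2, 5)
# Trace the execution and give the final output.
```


my_pow(2, 5)
= 2 * my_pow(2, 4)
= 2 * 2 * my_pow(2, 3)
= 2 * 2 * 2 * my_pow(2, 2)
= 2 * 2 * 2 * 2 * my_pow(2, 1)
= 2 * 2 * 2 * 2 * 2 * my_pow(2, 0)
= 2 * 2 * 2 * 2 * 2 * 1
= 32


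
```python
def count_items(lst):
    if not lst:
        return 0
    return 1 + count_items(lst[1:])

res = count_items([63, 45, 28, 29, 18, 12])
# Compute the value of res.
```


count_items([63, 45, 28, 29, 18, 12])
= 1 + count_items([45, 28, 29, 18, 12])
= 1 + 1 + count_items([28, 29, 18, 12])
= 1 + 1 + 1 + count_items([29, 18, 12])
= 1 + 1 + 1 + 1 + count_items([18, 12])
= 1 + 1 + 1 + 1 + 1 + count_items([12])
= 1 + 1 + 1 + 1 + 1 + 1 + count_items([])
= 1 + 1 + 1 + 1 + 1 + 1 + 0
= 6


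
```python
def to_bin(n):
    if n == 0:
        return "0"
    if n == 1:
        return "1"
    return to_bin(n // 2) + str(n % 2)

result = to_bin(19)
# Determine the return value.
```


to_bin(19)
= to_bin(9) + "1"
= to_bin(4) + "1" + "1"
= to_bin(2) + "0" + "1" + "1"
= to_bin(1) + "0" + "0" + "1" + "1"
= "1" + "0" + "0" + "1" + "1"
= "10011"


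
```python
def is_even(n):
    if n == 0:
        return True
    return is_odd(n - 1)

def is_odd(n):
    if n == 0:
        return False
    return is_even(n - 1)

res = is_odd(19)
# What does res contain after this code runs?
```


is_odd(19)
= is_even(18)
= is_odd(17)
= is_even(16)
= is_odd(15)
= is_even(14)
= is_odd(13)
= is_even(12)
= is_odd(11)
= is_even(10)
= is_odd(9)
= is_even(8)
= is_odd(7)
= is_even(6)
= is_odd(5)
= is_even(4)
= is_odd(3)
= is_even(2)
= is_odd(1)
= is_even(0)
n == 0: return True
= True


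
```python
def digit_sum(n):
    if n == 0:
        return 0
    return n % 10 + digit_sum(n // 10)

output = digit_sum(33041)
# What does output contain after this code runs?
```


digit_sum(33041)
= 1 + digit_sum(3304)
= 1 + 4 + digit_sum(330)
= 1 + 4 + 0 + digit_sum(33)
= 1 + 4 + 0 + 3 + digit_sum(3)
= 1 + 4 + 0 + 3 + 3 + digit_sum(0)
= 1 + 4 + 0 + 3 + 3 + 0
= 11


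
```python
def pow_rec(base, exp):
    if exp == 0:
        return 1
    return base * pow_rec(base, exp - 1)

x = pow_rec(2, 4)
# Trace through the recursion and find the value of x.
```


pow_rec(2, 4)
= 2 * pow_rec(2, 3)
= 2 * 2 * pow_rec(2, 2)
= 2 * 2 * 2 * pow_rec(2, 1)
= 2 * 2 * 2 * 2 * pow_rec(2, 0)
= 2 * 2 * 2 * 2 * 1
= 16


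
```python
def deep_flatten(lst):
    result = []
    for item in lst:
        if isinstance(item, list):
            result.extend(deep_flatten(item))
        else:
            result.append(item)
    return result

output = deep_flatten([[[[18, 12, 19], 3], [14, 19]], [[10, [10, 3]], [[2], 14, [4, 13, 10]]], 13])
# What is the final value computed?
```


deep_flatten([[[[18, 12, 19], 3], [14, 19]], [[10, [10, 3]], [[2], 14, [4, 13, 10]]], 13])
Processing each element:
  [[[18, 12, 19], 3], [14, 19]] is a list -> deep_flatten recursively -> [18, 12, 19, 3, 14, 19]
  [[10, [10, 3]], [[2], 14, [4, 13, 10]]] is a list -> deep_flatten recursively -> [10, 10, 3, 2, 14, 4, 13, 10]
  13 is not a list -> append 13
= [18, 12, 19, 3, 14, 19, 10, 10, 3, 2, 14, 4, 13, 10, 13]


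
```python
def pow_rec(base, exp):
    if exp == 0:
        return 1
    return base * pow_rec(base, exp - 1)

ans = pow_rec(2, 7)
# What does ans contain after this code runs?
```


pow_rec(2, 7)
= 2 * pow_rec(2, 6)
= 2 * 2 * pow_rec(2, 5)
= 2 * 2 * 2 * pow_rec(2, 4)
= 2 * 2 * 2 * 2 * pow_rec(2, 3)
= 2 * 2 * 2 * 2 * 2 * pow_rec(2, 2)
= 2 * 2 * 2 * 2 * 2 * 2 * pow_rec(2, 1)
= 2 * 2 * 2 * 2 * 2 * 2 * 2 * pow_rec(2, 0)
= 2 * 2 * 2 * 2 * 2 * 2 * 2 * 1
= 128


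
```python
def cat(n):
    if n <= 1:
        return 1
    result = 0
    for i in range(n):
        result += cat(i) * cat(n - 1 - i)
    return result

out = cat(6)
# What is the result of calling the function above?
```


cat(6)
= sum of cat(i) * cat(6-1-i) for i in 0..5
First compute sub-values bottom-up:
  cat(0) = 1, cat(1) = 1
  cat(2) = 1*1 + 1*1 = 2
  cat(3) = 1*2 + 1*1 + 2*1 = 5
  cat(4) = 1*5 + 1*2 + 2*1 + 5*1 = 14
  cat(5) = 1*14 + 1*5 + 2*2 + 5*1 + 14*1 = 42
Now cat(6):
  cat(0)*cat(5) = 1*42 = 42
  cat(1)*cat(4) = 1*14 = 14
  cat(2)*cat(3) = 2*5 = 10
  cat(3)*cat(2) = 5*2 = 10
  cat(4)*cat(1) = 14*1 = 14
  cat(5)*cat(0) = 42*1 = 42
= 42 + 14 + 10 + 10 + 14 + 42
= 132


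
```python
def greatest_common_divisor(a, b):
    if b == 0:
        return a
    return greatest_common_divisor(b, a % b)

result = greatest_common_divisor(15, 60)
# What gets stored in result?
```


greatest_common_divisor(15, 60)
= greatest_common_divisor(60, 15 % 60) = greatest_common_divisor(60, 15)
= greatest_common_divisor(15, 60 % 15) = greatest_common_divisor(15, 0)
b == 0, return a = 15


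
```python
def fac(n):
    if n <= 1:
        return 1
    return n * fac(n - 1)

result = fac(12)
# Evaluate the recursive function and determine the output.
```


fac(12)
= 12 * fac(11)
= 12 * 11 * fac(10)
= 12 * 11 * 10 * fac(9)
= 12 * 11 * 10 * 9 * fac(8)
= 12 * 11 * 10 * 9 * 8 * fac(7)
= 12 * 11 * 10 * 9 * 8 * 7 * fac(6)
= 12 * 11 * 10 * 9 * 8 * 7 * 6 * fac(5)
= 12 * 11 * 10 * 9 * 8 * 7 * 6 * 5 * fac(4)
= 12 * 11 * 10 * 9 * 8 * 7 * 6 * 5 * 4 * fac(3)
= 12 * 11 * 10 * 9 * 8 * 7 * 6 * 5 * 4 * 3 * fac(2)
= 12 * 11 * 10 * 9 * 8 * 7 * 6 * 5 * 4 * 3 * 2 * fac(1)
= 12 * 11 * 10 * 9 * 8 * 7 * 6 * 5 * 4 * 3 * 2 * 1
= 479001600


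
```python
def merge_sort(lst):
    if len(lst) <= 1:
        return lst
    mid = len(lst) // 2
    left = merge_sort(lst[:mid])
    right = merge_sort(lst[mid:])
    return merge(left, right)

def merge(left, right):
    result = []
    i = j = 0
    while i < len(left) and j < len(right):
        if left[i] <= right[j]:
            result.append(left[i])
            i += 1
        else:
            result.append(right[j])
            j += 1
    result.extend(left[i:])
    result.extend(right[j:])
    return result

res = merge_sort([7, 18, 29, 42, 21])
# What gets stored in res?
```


merge_sort([7, 18, 29, 42, 21])
Split into [7, 18] and [29, 42, 21]
Left sorted: [7, 18]
Right sorted: [21, 29, 42]
Merge [7, 18] and [21, 29, 42]
= [7, 18, 21, 29, 42]


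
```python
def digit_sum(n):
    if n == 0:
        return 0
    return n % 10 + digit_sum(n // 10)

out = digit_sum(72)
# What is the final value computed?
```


digit_sum(72)
= 2 + digit_sum(7)
= 2 + 7 + digit_sum(0)
= 2 + 7 + 0
= 9


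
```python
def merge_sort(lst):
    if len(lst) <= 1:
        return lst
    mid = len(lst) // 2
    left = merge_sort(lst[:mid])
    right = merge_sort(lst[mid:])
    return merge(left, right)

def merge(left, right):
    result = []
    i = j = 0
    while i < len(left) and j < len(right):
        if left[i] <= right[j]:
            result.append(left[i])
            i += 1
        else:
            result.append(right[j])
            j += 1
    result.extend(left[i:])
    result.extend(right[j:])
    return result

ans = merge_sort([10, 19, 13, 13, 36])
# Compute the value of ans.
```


merge_sort([10, 19, 13, 13, 36])
Split into [10, 19] and [13, 13, 36]
Left sorted: [10, 19]
Right sorted: [13, 13, 36]
Merge [10, 19] and [13, 13, 36]
= [10, 13, 13, 19, 36]


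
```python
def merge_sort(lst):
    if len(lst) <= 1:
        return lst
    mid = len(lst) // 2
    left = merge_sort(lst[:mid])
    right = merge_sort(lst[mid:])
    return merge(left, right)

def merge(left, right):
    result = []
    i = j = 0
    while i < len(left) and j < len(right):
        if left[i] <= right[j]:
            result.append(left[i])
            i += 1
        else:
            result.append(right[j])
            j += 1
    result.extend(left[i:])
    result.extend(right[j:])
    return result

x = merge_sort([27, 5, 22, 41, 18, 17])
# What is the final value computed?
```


merge_sort([27, 5, 22, 41, 18, 17])
Split into [27, 5, 22] and [41, 18, 17]
Left sorted: [5, 22, 27]
Right sorted: [17, 18, 41]
Merge [5, 22, 27] and [17, 18, 41]
= [5, 17, 18, 22, 27, 41]


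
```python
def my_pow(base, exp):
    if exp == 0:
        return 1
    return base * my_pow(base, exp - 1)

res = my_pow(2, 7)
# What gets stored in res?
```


my_pow(2, 7)
= 2 * my_pow(2, 6)
= 2 * 2 * my_pow(2, 5)
= 2 * 2 * 2 * my_pow(2, 4)
= 2 * 2 * 2 * 2 * my_pow(2, 3)
= 2 * 2 * 2 * 2 * 2 * my_pow(2, 2)
= 2 * 2 * 2 * 2 * 2 * 2 * my_pow(2, 1)
= 2 * 2 * 2 * 2 * 2 * 2 * 2 * my_pow(2, 0)
= 2 * 2 * 2 * 2 * 2 * 2 * 2 * 1
= 128


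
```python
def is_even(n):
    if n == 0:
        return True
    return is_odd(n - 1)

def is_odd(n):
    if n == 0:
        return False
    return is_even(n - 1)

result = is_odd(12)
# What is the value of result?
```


is_odd(12)
= is_even(11)
= is_odd(10)
= is_even(9)
= is_odd(8)
= is_even(7)
= is_odd(6)
= is_even(5)
= is_odd(4)
= is_even(3)
= is_odd(2)
= is_even(1)
= is_odd(0)
n == 0: return False
= False


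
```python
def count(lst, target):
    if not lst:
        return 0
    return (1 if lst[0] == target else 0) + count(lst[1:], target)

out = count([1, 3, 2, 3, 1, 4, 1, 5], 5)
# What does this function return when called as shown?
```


count([1, 3, 2, 3, 1, 4, 1, 5], 5)
lst[0]=1 != 5: 0 + count([3, 2, 3, 1, 4, 1, 5], 5)
lst[0]=3 != 5: 0 + count([2, 3, 1, 4, 1, 5], 5)
lst[0]=2 != 5: 0 + count([3, 1, 4, 1, 5], 5)
lst[0]=3 != 5: 0 + count([1, 4, 1, 5], 5)
lst[0]=1 != 5: 0 + count([4, 1, 5], 5)
lst[0]=4 != 5: 0 + count([1, 5], 5)
lst[0]=1 != 5: 0 + count([5], 5)
lst[0]=5 == 5: 1 + count([], 5)
= 1


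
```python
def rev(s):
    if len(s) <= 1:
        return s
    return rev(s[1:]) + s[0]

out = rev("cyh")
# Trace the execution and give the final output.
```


rev("cyh")
= rev("yh") + "c"
= rev("h") + "y" + "c"
= "h" + "y" + "c"
= "hyc"


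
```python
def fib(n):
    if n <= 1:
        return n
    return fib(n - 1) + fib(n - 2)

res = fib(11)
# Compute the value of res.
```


fib(11)
= fib(10) + fib(9)
= (fib(9) + fib(8)) + fib(9)
Computing bottom-up: fib(0)=0, fib(1)=1, fib(2)=1, fib(3)=2, fib(4)=3, fib(5)=5, fib(6)=8, fib(7)=13, fib(8)=21, fib(9)=34, fib(10)=55, fib(11)=89
= 89


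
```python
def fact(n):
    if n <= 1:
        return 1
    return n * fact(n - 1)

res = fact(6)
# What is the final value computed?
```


fact(6)
= 6 * fact(5)
= 6 * 5 * fact(4)
= 6 * 5 * 4 * fact(3)
= 6 * 5 * 4 * 3 * fact(2)
= 6 * 5 * 4 * 3 * 2 * fact(1)
= 6 * 5 * 4 * 3 * 2 * 1
= 720


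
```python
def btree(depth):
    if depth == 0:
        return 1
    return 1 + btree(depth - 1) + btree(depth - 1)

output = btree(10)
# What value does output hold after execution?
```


btree(10)
= 1 + btree(9) + btree(9)
= 1 + 2 * btree(9)
btree(k) = 2^(k+1) - 1
btree(0) = 1
btree(1) = 3
btree(2) = 7
btree(3) = 15
btree(4) = 31
btree(10) = 2^11 - 1 = 2047


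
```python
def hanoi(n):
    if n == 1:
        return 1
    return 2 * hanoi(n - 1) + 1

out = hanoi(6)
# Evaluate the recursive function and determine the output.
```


hanoi(6)
= 2 * hanoi(5) + 1
= 2 * (2 * hanoi(4) + 1) + 1
= 2 * (2 * (2 * hanoi(3) + 1) + 1) + 1
= 2 * (2 * (2 * (2 * hanoi(2) + 1) + 1) + 1) + 1
= 2 * (2 * (2 * (2 * (2 * hanoi(1) + 1) + 1) + 1) + 1) + 1
Now compute bottom-up:
hanoi(1) = 1
hanoi(2) = 2 * 1 + 1 = 3
hanoi(3) = 2 * 3 + 1 = 7
hanoi(4) = 2 * 7 + 1 = 15
hanoi(5) = 2 * 15 + 1 = 31
hanoi(6) = 2 * 31 + 1 = 63
= 63


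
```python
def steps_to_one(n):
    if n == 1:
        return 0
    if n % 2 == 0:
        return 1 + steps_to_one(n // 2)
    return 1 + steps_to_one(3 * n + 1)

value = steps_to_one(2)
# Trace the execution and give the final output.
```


steps_to_one(2)
2 is even -> steps_to_one(1)
Reached 1 after 1 steps
= 1


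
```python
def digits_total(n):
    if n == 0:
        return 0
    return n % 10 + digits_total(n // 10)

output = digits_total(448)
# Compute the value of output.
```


digits_total(448)
= 8 + digits_total(44)
= 8 + 4 + digits_total(4)
= 8 + 4 + 4 + digits_total(0)
= 8 + 4 + 4 + 0
= 16


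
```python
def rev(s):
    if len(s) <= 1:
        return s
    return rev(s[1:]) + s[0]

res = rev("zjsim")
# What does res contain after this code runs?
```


rev("zjsim")
= rev("jsim") + "z"
= rev("sim") + "j" + "z"
= rev("im") + "s" + "j" + "z"
= rev("m") + "i" + "s" + "j" + "z"
= "m" + "i" + "s" + "j" + "z"
= "misjz"


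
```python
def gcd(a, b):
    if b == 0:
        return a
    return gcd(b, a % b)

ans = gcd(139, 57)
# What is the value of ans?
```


gcd(139, 57)
= gcd(57, 139 % 57) = gcd(57, 25)
= gcd(25, 57 % 25) = gcd(25, 7)
= gcd(7, 25 % 7) = gcd(7, 4)
= gcd(4, 7 % 4) = gcd(4, 3)
= gcd(3, 4 % 3) = gcd(3, 1)
= gcd(1, 3 % 1) = gcd(1, 0)
b == 0, return a = 1


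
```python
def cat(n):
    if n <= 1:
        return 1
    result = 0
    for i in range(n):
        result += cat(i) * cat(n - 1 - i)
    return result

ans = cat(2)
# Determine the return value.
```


cat(2)
= sum of cat(i) * cat(2-1-i) for i in 0..1
  cat(0)*cat(1) = 1*1 = 1
  cat(1)*cat(0) = 1*1 = 1
= 1 + 1
= 2


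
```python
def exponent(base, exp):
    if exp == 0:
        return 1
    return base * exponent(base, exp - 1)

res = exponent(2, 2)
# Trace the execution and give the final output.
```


exponent(2, 2)
= 2 * exponent(2, 1)
= 2 * 2 * exponent(2, 0)
= 2 * 2 * 1
= 4


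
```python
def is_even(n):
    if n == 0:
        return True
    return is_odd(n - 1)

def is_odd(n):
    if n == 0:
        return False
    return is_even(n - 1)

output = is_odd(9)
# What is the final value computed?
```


is_odd(9)
= is_even(8)
= is_odd(7)
= is_even(6)
= is_odd(5)
= is_even(4)
= is_odd(3)
= is_even(2)
= is_odd(1)
= is_even(0)
n == 0: return True
= True


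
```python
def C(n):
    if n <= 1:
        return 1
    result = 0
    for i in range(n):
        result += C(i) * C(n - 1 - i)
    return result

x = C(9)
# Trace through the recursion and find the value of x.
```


C(9)
= sum of C(i) * C(9-1-i) for i in 0..8
First compute sub-values bottom-up:
  C(0) = 1, C(1) = 1
  C(2) = 1*1 + 1*1 = 2
  C(3) = 1*2 + 1*1 + 2*1 = 5
  C(4) = 1*5 + 1*2 + 2*1 + 5*1 = 14
  C(5) = 1*14 + 1*5 + 2*2 + 5*1 + 14*1 = 42
  C(6) = 1*42 + 1*14 + 2*5 + 5*2 + 14*1 + 42*1 = 132
  C(7) = 1*132 + 1*42 + 2*14 + 5*5 + 14*2 + 42*1 + 132*1 = 429
  C(8) = 1*429 + 1*132 + 2*42 + 5*14 + 14*5 + 42*2 + 132*1 + 429*1 = 1430
Now C(9):
  C(0)*C(8) = 1*1430 = 1430
  C(1)*C(7) = 1*429 = 429
  C(2)*C(6) = 2*132 = 264
  C(3)*C(5) = 5*42 = 210
  C(4)*C(4) = 14*14 = 196
  C(5)*C(3) = 42*5 = 210
  C(6)*C(2) = 132*2 = 264
  C(7)*C(1) = 429*1 = 429
  C(8)*C(0) = 1430*1 = 1430
= 1430 + 429 + 264 + 210 + 196 + 210 + 264 + 429 + 1430
= 4862


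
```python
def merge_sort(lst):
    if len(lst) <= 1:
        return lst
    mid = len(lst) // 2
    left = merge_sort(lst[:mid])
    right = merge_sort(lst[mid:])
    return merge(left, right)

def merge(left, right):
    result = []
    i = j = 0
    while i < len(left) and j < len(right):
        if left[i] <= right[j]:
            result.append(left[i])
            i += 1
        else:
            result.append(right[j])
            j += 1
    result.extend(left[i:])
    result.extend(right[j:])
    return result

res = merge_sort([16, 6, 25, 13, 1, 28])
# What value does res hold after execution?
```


merge_sort([16, 6, 25, 13, 1, 28])
Split into [16, 6, 25] and [13, 1, 28]
Left sorted: [6, 16, 25]
Right sorted: [1, 13, 28]
Merge [6, 16, 25] and [1, 13, 28]
= [1, 6, 13, 16, 25, 28]


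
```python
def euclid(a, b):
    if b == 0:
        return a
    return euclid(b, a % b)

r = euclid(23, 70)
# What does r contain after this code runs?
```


euclid(23, 70)
= euclid(70, 23 % 70) = euclid(70, 23)
= euclid(23, 70 % 23) = euclid(23, 1)
= euclid(1, 23 % 1) = euclid(1, 0)
b == 0, return a = 1


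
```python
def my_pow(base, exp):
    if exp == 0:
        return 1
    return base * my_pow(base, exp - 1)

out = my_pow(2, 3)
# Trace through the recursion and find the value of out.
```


my_pow(2, 3)
= 2 * my_pow(2, 2)
= 2 * 2 * my_pow(2, 1)
= 2 * 2 * 2 * my_pow(2, 0)
= 2 * 2 * 2 * 1
= 8


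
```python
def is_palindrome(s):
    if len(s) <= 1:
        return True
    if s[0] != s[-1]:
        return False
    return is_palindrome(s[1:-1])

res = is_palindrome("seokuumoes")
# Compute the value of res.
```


is_palindrome("seokuumoes")
"seokuumoes": s[0]='s' == s[-1]='s' -> is_palindrome("eokuumoe")
"eokuumoe": s[0]='e' == s[-1]='e' -> is_palindrome("okuumo")
"okuumo": s[0]='o' == s[-1]='o' -> is_palindrome("kuum")
"kuum": s[0]='k' != s[-1]='m' -> False
= False


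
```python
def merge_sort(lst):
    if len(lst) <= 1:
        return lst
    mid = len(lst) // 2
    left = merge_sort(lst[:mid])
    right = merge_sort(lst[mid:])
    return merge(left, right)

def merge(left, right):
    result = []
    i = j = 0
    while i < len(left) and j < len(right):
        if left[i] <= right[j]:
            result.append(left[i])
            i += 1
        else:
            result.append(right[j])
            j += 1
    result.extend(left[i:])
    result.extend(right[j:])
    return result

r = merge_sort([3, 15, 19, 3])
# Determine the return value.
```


merge_sort([3, 15, 19, 3])
Split into [3, 15] and [19, 3]
Left sorted: [3, 15]
Right sorted: [3, 19]
Merge [3, 15] and [3, 19]
= [3, 3, 15, 19]


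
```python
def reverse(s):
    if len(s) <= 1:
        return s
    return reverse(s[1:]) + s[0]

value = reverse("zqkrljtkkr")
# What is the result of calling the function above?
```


reverse("zqkrljtkkr")
= reverse("qkrljtkkr") + "z"
= reverse("krljtkkr") + "q" + "z"
= reverse("rljtkkr") + "k" + "q" + "z"
= reverse("ljtkkr") + "r" + "k" + "q" + "z"
= reverse("jtkkr") + "l" + "r" + "k" + "q" + "z"
= reverse("tkkr") + "j" + "l" + "r" + "k" + "q" + "z"
= reverse("kkr") + "t" + "j" + "l" + "r" + "k" + "q" + "z"
= reverse("kr") + "k" + "t" + "j" + "l" + "r" + "k" + "q" + "z"
= reverse("r") + "k" + "k" + "t" + "j" + "l" + "r" + "k" + "q" + "z"
= "r" + "k" + "k" + "t" + "j" + "l" + "r" + "k" + "q" + "z"
= "rkktjlrkqz"


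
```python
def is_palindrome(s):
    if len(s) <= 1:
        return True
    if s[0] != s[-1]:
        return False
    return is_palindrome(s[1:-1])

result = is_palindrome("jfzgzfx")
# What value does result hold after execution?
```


is_palindrome("jfzgzfx")
"jfzgzfx": s[0]='j' != s[-1]='x' -> False
= False


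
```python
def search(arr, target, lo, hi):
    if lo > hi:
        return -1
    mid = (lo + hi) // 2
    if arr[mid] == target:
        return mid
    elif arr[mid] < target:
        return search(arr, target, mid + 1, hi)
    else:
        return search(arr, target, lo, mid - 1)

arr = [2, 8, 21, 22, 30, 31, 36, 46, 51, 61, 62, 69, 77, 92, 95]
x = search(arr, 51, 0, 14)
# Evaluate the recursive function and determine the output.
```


search(arr, 51, 0, 14)
lo=0, hi=14, mid=7, arr[mid]=46
46 < 51, search right half
lo=8, hi=14, mid=11, arr[mid]=69
69 > 51, search left half
lo=8, hi=10, mid=9, arr[mid]=61
61 > 51, search left half
lo=8, hi=8, mid=8, arr[mid]=51
arr[8] == 51, found at index 8
= 8


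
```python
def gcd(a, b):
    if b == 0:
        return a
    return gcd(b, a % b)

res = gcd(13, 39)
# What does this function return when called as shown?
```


gcd(13, 39)
= gcd(39, 13 % 39) = gcd(39, 13)
= gcd(13, 39 % 13) = gcd(13, 0)
b == 0, return a = 13


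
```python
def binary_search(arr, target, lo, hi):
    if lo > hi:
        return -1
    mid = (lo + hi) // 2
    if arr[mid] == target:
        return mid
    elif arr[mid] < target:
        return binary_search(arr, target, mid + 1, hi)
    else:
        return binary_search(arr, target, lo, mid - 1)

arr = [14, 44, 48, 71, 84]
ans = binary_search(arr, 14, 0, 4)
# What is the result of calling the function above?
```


binary_search(arr, 14, 0, 4)
lo=0, hi=4, mid=2, arr[mid]=48
48 > 14, search left half
lo=0, hi=1, mid=0, arr[mid]=14
arr[0] == 14, found at index 0
= 0


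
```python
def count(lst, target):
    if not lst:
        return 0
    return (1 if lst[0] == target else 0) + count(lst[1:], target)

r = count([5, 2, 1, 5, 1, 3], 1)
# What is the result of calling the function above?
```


count([5, 2, 1, 5, 1, 3], 1)
lst[0]=5 != 1: 0 + count([2, 1, 5, 1, 3], 1)
lst[0]=2 != 1: 0 + count([1, 5, 1, 3], 1)
lst[0]=1 == 1: 1 + count([5, 1, 3], 1)
lst[0]=5 != 1: 0 + count([1, 3], 1)
lst[0]=1 == 1: 1 + count([3], 1)
lst[0]=3 != 1: 0 + count([], 1)
= 2


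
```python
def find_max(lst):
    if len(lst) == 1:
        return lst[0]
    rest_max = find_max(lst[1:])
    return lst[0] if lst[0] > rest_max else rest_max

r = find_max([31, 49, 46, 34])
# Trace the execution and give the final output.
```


find_max([31, 49, 46, 34])
= compare 31 with find_max([49, 46, 34])
= compare 49 with find_max([46, 34])
= compare 46 with find_max([34])
Base: find_max([34]) = 34
compare 46 with 34: max = 46
compare 49 with 46: max = 49
compare 31 with 49: max = 49
= 49


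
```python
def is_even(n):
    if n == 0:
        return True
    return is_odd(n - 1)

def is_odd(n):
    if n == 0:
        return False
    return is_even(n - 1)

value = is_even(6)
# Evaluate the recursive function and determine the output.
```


is_even(6)
= is_odd(5)
= is_even(4)
= is_odd(3)
= is_even(2)
= is_odd(1)
= is_even(0)
n == 0: return True
= True


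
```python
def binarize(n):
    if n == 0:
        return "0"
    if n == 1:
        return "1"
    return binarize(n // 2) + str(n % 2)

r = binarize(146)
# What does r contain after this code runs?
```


binarize(146)
= binarize(73) + "0"
= binarize(36) + "1" + "0"
= binarize(18) + "0" + "1" + "0"
= binarize(9) + "0" + "0" + "1" + "0"
= binarize(4) + "1" + "0" + "0" + "1" + "0"
= binarize(2) + "0" + "1" + "0" + "0" + "1" + "0"
= binarize(1) + "0" + "0" + "1" + "0" + "0" + "1" + "0"
= "1" + "0" + "0" + "1" + "0" + "0" + "1" + "0"
= "10010010"


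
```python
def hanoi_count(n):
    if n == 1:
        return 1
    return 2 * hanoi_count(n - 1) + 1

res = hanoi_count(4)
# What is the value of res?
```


hanoi_count(4)
= 2 * hanoi_count(3) + 1
= 2 * (2 * hanoi_count(2) + 1) + 1
= 2 * (2 * (2 * hanoi_count(1) + 1) + 1) + 1
Now compute bottom-up:
hanoi_count(1) = 1
hanoi_count(2) = 2 * 1 + 1 = 3
hanoi_count(3) = 2 * 3 + 1 = 7
hanoi_count(4) = 2 * 7 + 1 = 15
= 15


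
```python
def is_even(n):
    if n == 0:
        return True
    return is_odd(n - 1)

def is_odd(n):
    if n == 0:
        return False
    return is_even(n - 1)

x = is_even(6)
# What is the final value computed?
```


is_even(6)
= is_odd(5)
= is_even(4)
= is_odd(3)
= is_even(2)
= is_odd(1)
= is_even(0)
n == 0: return True
= True


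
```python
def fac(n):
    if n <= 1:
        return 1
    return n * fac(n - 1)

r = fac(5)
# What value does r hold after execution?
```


fac(5)
= 5 * fac(4)
= 5 * 4 * fac(3)
= 5 * 4 * 3 * fac(2)
= 5 * 4 * 3 * 2 * fac(1)
= 5 * 4 * 3 * 2 * 1
= 120


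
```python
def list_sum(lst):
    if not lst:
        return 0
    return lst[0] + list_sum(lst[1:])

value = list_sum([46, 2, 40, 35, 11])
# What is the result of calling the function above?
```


list_sum([46, 2, 40, 35, 11])
= 46 + list_sum([2, 40, 35, 11])
= 46 + 2 + list_sum([40, 35, 11])
= 46 + 2 + 40 + list_sum([35, 11])
= 46 + 2 + 40 + 35 + list_sum([11])
= 46 + 2 + 40 + 35 + 11 + list_sum([])
= 46 + 2 + 40 + 35 + 11 + 0
= 134


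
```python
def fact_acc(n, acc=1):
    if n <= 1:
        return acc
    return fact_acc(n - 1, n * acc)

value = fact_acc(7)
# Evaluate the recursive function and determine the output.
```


fact_acc(7, 1)
= fact_acc(6, 7 * 1) = fact_acc(6, 7)
= fact_acc(5, 6 * 7) = fact_acc(5, 42)
= fact_acc(4, 5 * 42) = fact_acc(4, 210)
= fact_acc(3, 4 * 210) = fact_acc(3, 840)
= fact_acc(2, 3 * 840) = fact_acc(2, 2520)
= fact_acc(1, 2 * 2520) = fact_acc(1, 5040)
n <= 1, return acc = 5040


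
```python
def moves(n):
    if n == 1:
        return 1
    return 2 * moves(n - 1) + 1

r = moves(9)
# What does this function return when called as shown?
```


moves(9)
= 2 * moves(8) + 1
= 2 * (2 * moves(7) + 1) + 1
= 2 * (2 * (2 * moves(6) + 1) + 1) + 1
= 2 * (2 * (2 * (2 * moves(5) + 1) + 1) + 1) + 1
= 2 * (2 * (2 * (2 * (2 * moves(4) + 1) + 1) + 1) + 1) + 1
= 2 * (2 * (2 * (2 * (2 * (2 * moves(3) + 1) + 1) + 1) + 1) + 1) + 1
= 2 * (2 * (2 * (2 * (2 * (2 * (2 * moves(2) + 1) + 1) + 1) + 1) + 1) + 1) + 1
= 2 * (2 * (2 * (2 * (2 * (2 * (2 * (2 * moves(1) + 1) + 1) + 1) + 1) + 1) + 1) + 1) + 1
Now compute bottom-up:
moves(1) = 1
moves(2) = 2 * 1 + 1 = 3
moves(3) = 2 * 3 + 1 = 7
moves(4) = 2 * 7 + 1 = 15
moves(5) = 2 * 15 + 1 = 31
moves(6) = 2 * 31 + 1 = 63
moves(7) = 2 * 63 + 1 = 127
moves(8) = 2 * 127 + 1 = 255
moves(9) = 2 * 255 + 1 = 511
= 511


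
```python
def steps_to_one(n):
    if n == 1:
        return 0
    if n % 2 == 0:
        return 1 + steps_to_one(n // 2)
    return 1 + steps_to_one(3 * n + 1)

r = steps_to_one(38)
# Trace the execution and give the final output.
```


steps_to_one(38)
38 is even -> steps_to_one(19)
19 is odd -> 3*19+1 = 58 -> steps_to_one(58)
58 is even -> steps_to_one(29)
29 is odd -> 3*29+1 = 88 -> steps_to_one(88)
88 is even -> steps_to_one(44)
44 is even -> steps_to_one(22)
22 is even -> steps_to_one(11)
11 is odd -> 3*11+1 = 34 -> steps_to_one(34)
34 is even -> steps_to_one(17)
17 is odd -> 3*17+1 = 52 -> steps_to_one(52)
52 is even -> steps_to_one(26)
26 is even -> steps_to_one(13)
13 is odd -> 3*13+1 = 40 -> steps_to_one(40)
40 is even -> steps_to_one(20)
20 is even -> steps_to_one(10)
10 is even -> steps_to_one(5)
5 is odd -> 3*5+1 = 16 -> steps_to_one(16)
16 is even -> steps_to_one(8)
8 is even -> steps_to_one(4)
4 is even -> steps_to_one(2)
2 is even -> steps_to_one(1)
Reached 1 after 21 steps
= 21
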